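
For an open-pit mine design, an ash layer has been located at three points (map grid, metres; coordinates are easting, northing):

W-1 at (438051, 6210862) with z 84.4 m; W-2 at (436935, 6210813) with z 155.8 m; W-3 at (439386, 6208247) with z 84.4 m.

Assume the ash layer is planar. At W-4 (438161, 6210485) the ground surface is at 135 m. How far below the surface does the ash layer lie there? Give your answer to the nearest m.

Two edge vectors: W-1→W-2 = (-1116, -49, 71.4), W-1→W-3 = (1335, -2615, 0).
Normal n = (W-1→W-2) × (W-1→W-3) = (186711, 95319, 2983755).
So ∂z/∂easting = −n_x/n_z = −0.06257585 and ∂z/∂northing = −n_y/n_z = −0.03194599.
Intercept c from W-1: 84.4 + 27411.41 + 198412.12 = 225907.93.
At (438161, 6210485): z_contact = −27418.3 − 198400.1 + 225907.93 = 89.6 m.
Depth below ground = 135 − 89.6 = 45 m.

45 m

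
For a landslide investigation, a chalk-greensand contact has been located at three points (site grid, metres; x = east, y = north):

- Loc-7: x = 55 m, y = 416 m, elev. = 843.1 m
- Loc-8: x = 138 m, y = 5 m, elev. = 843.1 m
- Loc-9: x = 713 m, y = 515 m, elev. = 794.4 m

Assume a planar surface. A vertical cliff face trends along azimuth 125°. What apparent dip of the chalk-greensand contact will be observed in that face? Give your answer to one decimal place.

Let the plane be z = a·x + b·y + c.
Loc-8−Loc-7: 83a − 411b = 0;  Loc-9−Loc-7: 658a + 99b = −48.7.
Solving gives a = −0.07183, b = −0.01451.
Unit vector along 125° is (sin 125°, cos 125°) = (0.8192, -0.5736).
Slope in that direction = a·(0.8192) + b·(-0.5736) = −0.05052.
Apparent dip = arctan|0.05052| = 2.9° (true dip is 4.2°, so apparent ≤ true as expected).

2.9°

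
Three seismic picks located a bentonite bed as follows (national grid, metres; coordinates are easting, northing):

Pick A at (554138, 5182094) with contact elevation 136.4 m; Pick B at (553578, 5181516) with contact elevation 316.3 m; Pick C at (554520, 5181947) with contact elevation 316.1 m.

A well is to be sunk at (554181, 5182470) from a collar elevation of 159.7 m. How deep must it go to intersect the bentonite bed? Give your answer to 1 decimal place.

Let the plane be z = a·easting + b·northing + c.
Pick B−Pick A: −560a − 578b = 179.9;  Pick C−Pick A: 382a − 147b = 179.7.
Solving gives a = 0.255418058, b = −0.558709537.
Then c = 136.4 − a·554138 − b·5182094 = 2753884.89.
At (554181, 5182470): z_contact = 141547.83 − 2895495.41 + 2753884.89 = -62.69 m.
Depth below ground = 159.7 − (-62.69) = 222.4 m.

222.4 m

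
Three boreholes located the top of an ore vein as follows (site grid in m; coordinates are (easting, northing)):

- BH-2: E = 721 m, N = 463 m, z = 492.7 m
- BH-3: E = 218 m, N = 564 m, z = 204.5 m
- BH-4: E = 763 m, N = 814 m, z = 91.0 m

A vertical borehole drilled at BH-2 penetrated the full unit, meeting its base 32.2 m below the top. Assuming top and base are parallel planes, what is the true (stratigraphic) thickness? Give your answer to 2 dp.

Let the plane be z = a·E + b·N + c.
BH-3−BH-2: −503a + 101b = −288.2;  BH-4−BH-2: 42a + 351b = −401.7.
Solving gives a = 0.33511, b = −1.18454.
|∇z| = √(a²+b²) = 1.23103, so dip δ = arctan(1.23103) = 50.91°.
True thickness = vertical thickness × cos δ = 32.2 × cos 50.91° = 20.30 m.

20.30 m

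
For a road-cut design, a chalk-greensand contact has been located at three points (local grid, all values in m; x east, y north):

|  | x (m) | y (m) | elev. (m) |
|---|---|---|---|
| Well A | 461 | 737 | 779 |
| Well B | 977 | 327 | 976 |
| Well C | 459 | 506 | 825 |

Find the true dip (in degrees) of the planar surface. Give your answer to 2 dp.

Let the plane be z = a·x + b·y + c.
Well B−Well A: 516a − 410b = 197;  Well C−Well A: −2a − 231b = 46.
Solving gives a = 0.22203, b = −0.20106.
Gradient magnitude |∇z| = √(a² + b²) = √(0.04930 + 0.04042) = 0.29953.
True dip = arctan(0.29953) = 16.67°, dipping toward NW (azimuth ≈ 312°).

16.67°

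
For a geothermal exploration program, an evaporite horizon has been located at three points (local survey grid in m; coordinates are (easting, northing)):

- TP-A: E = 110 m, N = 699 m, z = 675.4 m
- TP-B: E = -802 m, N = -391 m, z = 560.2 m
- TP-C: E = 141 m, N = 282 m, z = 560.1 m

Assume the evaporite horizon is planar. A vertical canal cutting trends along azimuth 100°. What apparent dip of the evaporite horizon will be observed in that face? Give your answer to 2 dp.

Two edge vectors: TP-A→TP-B = (-912, -1090, -115.2), TP-A→TP-C = (31, -417, -115.3).
Normal n = (TP-A→TP-B) × (TP-A→TP-C) = (77638.6, -108724.8, 414094).
So ∂z/∂E = −n_x/n_z = −0.18749 and ∂z/∂N = −n_y/n_z = 0.26256.
Unit vector along 100° is (sin 100°, cos 100°) = (0.9848, -0.1736).
Slope in that direction = a·(0.9848) + b·(-0.1736) = −0.23024.
Apparent dip = arctan|0.23024| = 12.97° (true dip is 17.9°, so apparent ≤ true as expected).

12.97°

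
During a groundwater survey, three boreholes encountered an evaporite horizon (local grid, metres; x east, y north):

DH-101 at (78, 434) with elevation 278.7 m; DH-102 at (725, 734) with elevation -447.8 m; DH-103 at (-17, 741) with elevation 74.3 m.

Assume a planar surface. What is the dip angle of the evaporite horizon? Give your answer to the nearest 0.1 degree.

Two edge vectors: DH-101→DH-102 = (647, 300, -726.5), DH-101→DH-103 = (-95, 307, -204.4).
Normal n = (DH-101→DH-102) × (DH-101→DH-103) = (161715.5, 201264.3, 227129).
So ∂z/∂x = −n_x/n_z = −0.71200 and ∂z/∂y = −n_y/n_z = −0.88612.
Gradient magnitude |∇z| = √(a² + b²) = √(0.50694 + 0.78521) = 1.13673.
True dip = arctan(1.13673) = 48.7°, dipping toward NE (azimuth ≈ 039°).

48.7°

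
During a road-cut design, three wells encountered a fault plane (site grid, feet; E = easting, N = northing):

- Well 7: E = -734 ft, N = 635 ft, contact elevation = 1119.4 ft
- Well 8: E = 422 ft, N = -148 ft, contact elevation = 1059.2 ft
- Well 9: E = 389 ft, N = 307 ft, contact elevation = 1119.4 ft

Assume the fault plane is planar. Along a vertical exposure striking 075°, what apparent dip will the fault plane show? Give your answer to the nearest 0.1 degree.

4.2°

Let the plane be z = a·E + b·N + c.
Well 8−Well 7: 1156a − 783b = −60.2;  Well 9−Well 7: 1123a − 328b = 0.
Solving gives a = 0.03948, b = 0.13517.
Unit vector along 075° is (sin 75°, cos 75°) = (0.9659, 0.2588).
Slope in that direction = a·(0.9659) + b·(0.2588) = 0.07312.
Apparent dip = arctan|0.07312| = 4.2° (true dip is 8.0°, so apparent ≤ true as expected).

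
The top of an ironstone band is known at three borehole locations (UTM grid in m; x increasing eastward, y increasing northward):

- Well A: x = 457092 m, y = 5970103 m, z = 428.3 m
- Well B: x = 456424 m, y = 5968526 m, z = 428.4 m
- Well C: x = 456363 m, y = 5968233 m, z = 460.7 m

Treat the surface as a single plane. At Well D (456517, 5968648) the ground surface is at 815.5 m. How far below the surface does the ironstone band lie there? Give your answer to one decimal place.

366.0 m

Let the plane be z = a·x + b·y + c.
Well B−Well A: −668a − 1577b = 0.1;  Well C−Well A: −729a − 1870b = 32.4.
Solving gives a = 0.511497383, b = −0.216728124.
Then c = 428.3 − a·457092 − b·5970103 = 1060516.16.
At (456517, 5968648): z_contact = 233507.25 − 1293573.88 + 1060516.16 = 449.53 m.
Depth below ground = 815.5 − 449.53 = 366.0 m.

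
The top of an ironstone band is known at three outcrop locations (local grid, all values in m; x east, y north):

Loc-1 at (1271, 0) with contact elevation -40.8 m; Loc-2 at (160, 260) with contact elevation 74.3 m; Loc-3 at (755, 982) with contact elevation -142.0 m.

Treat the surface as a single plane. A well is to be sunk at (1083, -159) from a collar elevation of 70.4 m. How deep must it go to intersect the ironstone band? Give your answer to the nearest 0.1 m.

55.3 m

Two edge vectors: Loc-1→Loc-2 = (-1111, 260, 115.1), Loc-1→Loc-3 = (-516, 982, -101.2).
Normal n = (Loc-1→Loc-2) × (Loc-1→Loc-3) = (-139340.2, -171824.8, -956842).
So ∂z/∂x = −n_x/n_z = −0.145625 and ∂z/∂y = −n_y/n_z = −0.179575.
Intercept c from Loc-1: -40.8 + 185.09 + 0.00 = 144.29.
At (1083, -159): z_contact = −157.71 + 28.55 + 144.29 = 15.13 m.
Depth below ground = 70.4 − 15.13 = 55.3 m.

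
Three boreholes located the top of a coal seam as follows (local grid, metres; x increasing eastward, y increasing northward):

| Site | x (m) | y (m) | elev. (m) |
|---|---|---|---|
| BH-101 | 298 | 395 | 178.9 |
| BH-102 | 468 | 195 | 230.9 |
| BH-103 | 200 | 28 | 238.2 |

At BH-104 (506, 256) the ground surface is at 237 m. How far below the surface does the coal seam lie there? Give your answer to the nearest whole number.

Two edge vectors: BH-101→BH-102 = (170, -200, 52), BH-101→BH-103 = (-98, -367, 59.3).
Normal n = (BH-101→BH-102) × (BH-101→BH-103) = (7224, -15177, -81990).
So ∂z/∂x = −n_x/n_z = 0.08811 and ∂z/∂y = −n_y/n_z = −0.18511.
Intercept c from BH-101: 178.9 − 26.26 + 73.12 = 225.76.
At (506, 256): z_contact = 44.6 − 47.4 + 225.76 = 223.0 m.
Depth below ground = 237 − 223.0 = 14 m.

14 m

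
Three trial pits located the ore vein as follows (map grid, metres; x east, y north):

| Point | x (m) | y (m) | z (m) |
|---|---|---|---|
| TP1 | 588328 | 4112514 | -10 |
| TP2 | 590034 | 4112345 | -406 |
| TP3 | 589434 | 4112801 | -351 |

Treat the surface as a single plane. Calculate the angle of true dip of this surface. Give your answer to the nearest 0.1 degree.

18.3°

Let the plane be z = a·x + b·y + c.
TP2−TP1: 1706a − 169b = −396;  TP3−TP1: 1106a + 287b = −341.
Solving gives a = −0.25317, b = −0.21251.
Gradient magnitude |∇z| = √(a² + b²) = √(0.06410 + 0.04516) = 0.33054.
True dip = arctan(0.33054) = 18.3°, dipping toward NE (azimuth ≈ 050°).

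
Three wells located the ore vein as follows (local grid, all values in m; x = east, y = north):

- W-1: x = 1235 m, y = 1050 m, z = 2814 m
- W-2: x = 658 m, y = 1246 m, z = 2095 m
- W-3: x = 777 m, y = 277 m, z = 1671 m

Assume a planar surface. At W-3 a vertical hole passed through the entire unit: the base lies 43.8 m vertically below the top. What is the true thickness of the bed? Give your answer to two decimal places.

23.42 m

Two edge vectors: W-1→W-2 = (-577, 196, -719), W-1→W-3 = (-458, -773, -1143).
Normal n = (W-1→W-2) × (W-1→W-3) = (-779815, -330209, 535789).
So ∂z/∂x = −n_x/n_z = 1.45545 and ∂z/∂y = −n_y/n_z = 0.61630.
|∇z| = √(a²+b²) = 1.58056, so dip δ = arctan(1.58056) = 57.68°.
True thickness = vertical thickness × cos δ = 43.8 × cos 57.68° = 23.42 m.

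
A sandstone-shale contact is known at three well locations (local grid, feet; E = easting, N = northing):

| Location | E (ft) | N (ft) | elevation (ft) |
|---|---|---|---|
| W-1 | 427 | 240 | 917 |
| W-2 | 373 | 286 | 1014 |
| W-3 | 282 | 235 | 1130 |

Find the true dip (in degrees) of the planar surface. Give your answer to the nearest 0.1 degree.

56.8°

Let the plane be z = a·E + b·N + c.
W-2−W-1: −54a + 46b = 97;  W-3−W-1: −145a − 5b = 213.
Solving gives a = −1.48170, b = 0.36931.
Gradient magnitude |∇z| = √(a² + b²) = √(2.19544 + 0.13639) = 1.52703.
True dip = arctan(1.52703) = 56.8°, dipping toward ESE (azimuth ≈ 104°).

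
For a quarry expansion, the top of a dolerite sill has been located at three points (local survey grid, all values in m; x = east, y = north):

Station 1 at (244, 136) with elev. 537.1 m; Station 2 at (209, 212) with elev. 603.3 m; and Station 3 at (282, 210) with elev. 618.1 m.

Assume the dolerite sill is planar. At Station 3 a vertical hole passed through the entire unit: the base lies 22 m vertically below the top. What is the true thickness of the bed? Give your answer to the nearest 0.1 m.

Let the plane be z = a·x + b·y + c.
Station 2−Station 1: −35a + 76b = 66.2;  Station 3−Station 1: 38a + 74b = 81.
Solving gives a = 0.22950, b = 0.97674.
|∇z| = √(a²+b²) = 1.00334, so dip δ = arctan(1.00334) = 45.10°.
True thickness = vertical thickness × cos δ = 22 × cos 45.10° = 15.5 m.

15.5 m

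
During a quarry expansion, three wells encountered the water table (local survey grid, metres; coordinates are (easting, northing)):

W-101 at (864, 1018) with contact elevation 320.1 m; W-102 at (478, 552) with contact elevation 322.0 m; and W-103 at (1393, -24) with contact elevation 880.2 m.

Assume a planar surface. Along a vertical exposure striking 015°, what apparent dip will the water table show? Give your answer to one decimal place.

12.4°

Let the plane be z = a·E + b·N + c.
W-102−W-101: −386a − 466b = 1.9;  W-103−W-101: 529a − 1042b = 560.1.
Solving gives a = 0.39929, b = −0.33482.
Unit vector along 015° is (sin 15°, cos 15°) = (0.2588, 0.9659).
Slope in that direction = a·(0.2588) + b·(0.9659) = −0.22006.
Apparent dip = arctan|0.22006| = 12.4° (true dip is 27.5°, so apparent ≤ true as expected).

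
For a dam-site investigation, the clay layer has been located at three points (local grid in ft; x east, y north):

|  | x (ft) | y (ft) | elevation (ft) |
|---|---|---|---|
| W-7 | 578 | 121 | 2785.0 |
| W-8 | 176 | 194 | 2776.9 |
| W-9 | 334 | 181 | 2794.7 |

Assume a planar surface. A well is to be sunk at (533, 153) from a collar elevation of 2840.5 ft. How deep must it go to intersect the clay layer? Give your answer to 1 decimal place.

34.2 ft

Two edge vectors: W-7→W-8 = (-402, 73, -8.1), W-7→W-9 = (-244, 60, 9.7).
Normal n = (W-7→W-8) × (W-7→W-9) = (1194.1, 5875.8, -6308).
So ∂z/∂x = −n_x/n_z = 0.18930 and ∂z/∂y = −n_y/n_z = 0.93148.
Intercept c from W-7: 2785 − 109.41 − 112.71 = 2562.88.
At (533, 153): z_contact = 100.90 + 142.52 + 2562.88 = 2806.29 ft.
Depth below ground = 2840.5 − 2806.29 = 34.2 ft.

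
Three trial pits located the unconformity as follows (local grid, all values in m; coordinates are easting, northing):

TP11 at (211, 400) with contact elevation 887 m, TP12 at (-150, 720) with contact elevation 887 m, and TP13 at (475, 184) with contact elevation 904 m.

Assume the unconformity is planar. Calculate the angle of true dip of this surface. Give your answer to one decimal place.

Two edge vectors: TP11→TP12 = (-361, 320, 0), TP11→TP13 = (264, -216, 17).
Normal n = (TP11→TP12) × (TP11→TP13) = (5440, 6137, -6504).
So ∂z/∂easting = −n_x/n_z = 0.83641 and ∂z/∂northing = −n_y/n_z = 0.94357.
Gradient magnitude |∇z| = √(a² + b²) = √(0.69958 + 0.89033) = 1.26092.
True dip = arctan(1.26092) = 51.6°, dipping toward SW (azimuth ≈ 222°).

51.6°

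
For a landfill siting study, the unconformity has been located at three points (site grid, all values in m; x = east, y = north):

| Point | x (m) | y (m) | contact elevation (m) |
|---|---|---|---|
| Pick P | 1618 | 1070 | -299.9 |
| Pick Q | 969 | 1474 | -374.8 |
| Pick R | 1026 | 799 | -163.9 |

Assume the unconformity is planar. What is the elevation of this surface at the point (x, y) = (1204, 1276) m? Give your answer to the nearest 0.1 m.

Let the plane be z = a·x + b·y + c.
Pick Q−Pick P: −649a + 404b = −74.9;  Pick R−Pick P: −592a − 271b = 136.
Solving gives a = −0.083475, b = −0.319493.
Then c = -299.9 − a·1618 − b·1070 = 177.02.
At (1204, 1276): z = −100.5 − 407.7 + 177.02 = -331.2 m.

-331.2 m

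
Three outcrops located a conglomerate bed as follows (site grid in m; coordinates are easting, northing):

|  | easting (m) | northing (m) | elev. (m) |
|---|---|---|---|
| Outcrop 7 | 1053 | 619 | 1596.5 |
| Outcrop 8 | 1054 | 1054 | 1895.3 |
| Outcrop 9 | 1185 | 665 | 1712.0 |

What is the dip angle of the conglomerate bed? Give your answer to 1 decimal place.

43.1°

Two edge vectors: Outcrop 7→Outcrop 8 = (1, 435, 298.8), Outcrop 7→Outcrop 9 = (132, 46, 115.5).
Normal n = (Outcrop 7→Outcrop 8) × (Outcrop 7→Outcrop 9) = (36497.7, 39326.1, -57374).
So ∂z/∂easting = −n_x/n_z = 0.63614 and ∂z/∂northing = −n_y/n_z = 0.68543.
Gradient magnitude |∇z| = √(a² + b²) = √(0.40467 + 0.46982) = 0.93514.
True dip = arctan(0.93514) = 43.1°, dipping toward SW (azimuth ≈ 223°).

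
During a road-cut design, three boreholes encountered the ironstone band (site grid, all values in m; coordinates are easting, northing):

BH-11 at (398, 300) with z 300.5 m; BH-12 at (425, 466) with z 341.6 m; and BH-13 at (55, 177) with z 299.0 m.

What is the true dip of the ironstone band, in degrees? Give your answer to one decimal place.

15.5°

Two edge vectors: BH-11→BH-12 = (27, 166, 41.1), BH-11→BH-13 = (-343, -123, -1.5).
Normal n = (BH-11→BH-12) × (BH-11→BH-13) = (4806.3, -14056.8, 53617).
So ∂z/∂easting = −n_x/n_z = −0.08964 and ∂z/∂northing = −n_y/n_z = 0.26217.
Gradient magnitude |∇z| = √(a² + b²) = √(0.00804 + 0.06873) = 0.27707.
True dip = arctan(0.27707) = 15.5°, dipping toward SSE (azimuth ≈ 161°).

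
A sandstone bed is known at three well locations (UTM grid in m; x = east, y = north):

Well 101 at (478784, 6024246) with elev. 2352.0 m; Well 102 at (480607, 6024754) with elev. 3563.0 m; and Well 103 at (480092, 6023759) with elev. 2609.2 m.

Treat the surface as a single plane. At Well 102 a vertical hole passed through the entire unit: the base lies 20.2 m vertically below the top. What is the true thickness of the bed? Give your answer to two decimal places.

15.35 m

Two edge vectors: Well 101→Well 102 = (1823, 508, 1211), Well 101→Well 103 = (1308, -487, 257.2).
Normal n = (Well 101→Well 102) × (Well 101→Well 103) = (720414.6, 1115112.4, -1552265).
So ∂z/∂x = −n_x/n_z = 0.46411 and ∂z/∂y = −n_y/n_z = 0.71838.
|∇z| = √(a²+b²) = 0.85525, so dip δ = arctan(0.85525) = 40.54°.
True thickness = vertical thickness × cos δ = 20.2 × cos 40.54° = 15.35 m.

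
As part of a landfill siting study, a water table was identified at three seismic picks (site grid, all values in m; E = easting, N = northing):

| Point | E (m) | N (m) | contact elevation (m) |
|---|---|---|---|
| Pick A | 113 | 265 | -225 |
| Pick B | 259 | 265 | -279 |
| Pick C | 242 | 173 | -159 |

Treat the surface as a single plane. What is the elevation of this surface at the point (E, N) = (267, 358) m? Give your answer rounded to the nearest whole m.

-397 m

Let the plane be z = a·E + b·N + c.
Pick B−Pick A: 146a + 0b = −54;  Pick C−Pick A: 129a − 92b = 66.
Solving gives a = −0.36986, b = −1.23600.
Then c = -225 − a·113 − b·265 = 144.34.
At (267, 358): z = −98.8 − 442.5 + 144.34 = -396.9 m.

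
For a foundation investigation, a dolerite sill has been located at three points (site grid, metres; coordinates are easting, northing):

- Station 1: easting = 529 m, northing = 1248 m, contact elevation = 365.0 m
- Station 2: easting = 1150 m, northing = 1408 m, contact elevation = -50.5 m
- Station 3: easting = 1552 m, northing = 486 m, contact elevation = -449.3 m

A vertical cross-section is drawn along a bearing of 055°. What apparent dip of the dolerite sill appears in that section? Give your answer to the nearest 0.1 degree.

26.7°

Two edge vectors: Station 1→Station 2 = (621, 160, -415.5), Station 1→Station 3 = (1023, -762, -814.3).
Normal n = (Station 1→Station 2) × (Station 1→Station 3) = (-446899, 80623.8, -636882).
So ∂z/∂easting = −n_x/n_z = −0.70170 and ∂z/∂northing = −n_y/n_z = 0.12659.
Unit vector along 055° is (sin 55°, cos 55°) = (0.8192, 0.5736).
Slope in that direction = a·(0.8192) + b·(0.5736) = −0.50219.
Apparent dip = arctan|0.50219| = 26.7° (true dip is 35.5°, so apparent ≤ true as expected).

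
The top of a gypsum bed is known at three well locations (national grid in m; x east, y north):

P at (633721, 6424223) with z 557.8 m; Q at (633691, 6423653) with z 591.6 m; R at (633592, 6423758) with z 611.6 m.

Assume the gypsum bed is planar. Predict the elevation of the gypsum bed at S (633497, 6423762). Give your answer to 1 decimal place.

Let the plane be z = a·x + b·y + c.
Q−P: −30a − 570b = 33.8;  R−P: −129a − 465b = 53.8.
Solving gives a = −0.250906344, b = −0.046092649.
Then c = 557.8 − a·633721 − b·6424223 = 455671.87.
At (633497, 6423762): z = −158948.4 − 296088.2 + 455671.87 = 635.3 m.

635.3 m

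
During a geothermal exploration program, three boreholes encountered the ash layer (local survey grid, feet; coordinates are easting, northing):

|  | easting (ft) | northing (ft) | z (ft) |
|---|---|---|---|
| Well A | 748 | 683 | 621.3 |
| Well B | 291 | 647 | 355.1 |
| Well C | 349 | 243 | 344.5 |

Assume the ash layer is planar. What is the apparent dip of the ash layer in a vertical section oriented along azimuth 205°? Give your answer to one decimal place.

18.8°

Two edge vectors: Well A→Well B = (-457, -36, -266.2), Well A→Well C = (-399, -440, -276.8).
Normal n = (Well A→Well B) × (Well A→Well C) = (-107163.2, -20283.8, 186716).
So ∂z/∂easting = −n_x/n_z = 0.57394 and ∂z/∂northing = −n_y/n_z = 0.10863.
Unit vector along 205° is (sin 205°, cos 205°) = (-0.4226, -0.9063).
Slope in that direction = a·(-0.4226) + b·(-0.9063) = −0.34101.
Apparent dip = arctan|0.34101| = 18.8° (true dip is 30.3°, so apparent ≤ true as expected).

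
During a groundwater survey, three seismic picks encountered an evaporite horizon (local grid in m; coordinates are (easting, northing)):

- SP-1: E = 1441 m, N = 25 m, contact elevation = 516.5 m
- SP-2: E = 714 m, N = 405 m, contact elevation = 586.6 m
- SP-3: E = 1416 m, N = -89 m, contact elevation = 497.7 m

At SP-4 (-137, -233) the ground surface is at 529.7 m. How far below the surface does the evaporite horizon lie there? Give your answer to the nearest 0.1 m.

41.8 m

Let the plane be z = a·E + b·N + c.
SP-2−SP-1: −727a + 380b = 70.1;  SP-3−SP-1: −25a − 114b = −18.8.
Solving gives a = −0.009173, b = 0.166924.
Then c = 516.5 − a·1441 − b·25 = 525.55.
At (-137, -233): z_contact = 1.26 − 38.89 + 525.55 = 487.91 m.
Depth below ground = 529.7 − 487.91 = 41.8 m.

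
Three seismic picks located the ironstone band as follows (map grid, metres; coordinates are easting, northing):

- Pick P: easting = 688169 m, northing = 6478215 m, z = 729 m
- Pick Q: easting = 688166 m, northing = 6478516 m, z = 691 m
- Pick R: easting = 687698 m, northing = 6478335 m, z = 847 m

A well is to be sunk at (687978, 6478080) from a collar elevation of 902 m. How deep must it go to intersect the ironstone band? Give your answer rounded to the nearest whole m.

101 m

Two edge vectors: Pick P→Pick Q = (-3, 301, -38), Pick P→Pick R = (-471, 120, 118).
Normal n = (Pick P→Pick Q) × (Pick P→Pick R) = (40078, 18252, 141411).
So ∂z/∂easting = −n_x/n_z = −0.28341501 and ∂z/∂northing = −n_y/n_z = −0.12907058.
Intercept c from Pick P: 729 + 195037.42 + 836146.98 = 1031913.40.
At (687978, 6478080): z_contact = −194983.3 − 836129.6 + 1031913.40 = 800.6 m.
Depth below ground = 902 − 800.6 = 101 m.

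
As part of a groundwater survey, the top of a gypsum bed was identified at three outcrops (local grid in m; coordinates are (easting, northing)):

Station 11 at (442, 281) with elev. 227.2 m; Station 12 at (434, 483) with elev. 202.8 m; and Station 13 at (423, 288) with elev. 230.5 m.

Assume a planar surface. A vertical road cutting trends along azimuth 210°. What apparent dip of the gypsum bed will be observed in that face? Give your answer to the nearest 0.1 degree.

12.6°

Let the plane be z = a·E + b·N + c.
Station 12−Station 11: −8a + 202b = −24.4;  Station 13−Station 11: −19a + 7b = 3.3.
Solving gives a = −0.22142, b = −0.12956.
Unit vector along 210° is (sin 210°, cos 210°) = (-0.5000, -0.8660).
Slope in that direction = a·(-0.5000) + b·(-0.8660) = 0.22291.
Apparent dip = arctan|0.22291| = 12.6° (true dip is 14.4°, so apparent ≤ true as expected).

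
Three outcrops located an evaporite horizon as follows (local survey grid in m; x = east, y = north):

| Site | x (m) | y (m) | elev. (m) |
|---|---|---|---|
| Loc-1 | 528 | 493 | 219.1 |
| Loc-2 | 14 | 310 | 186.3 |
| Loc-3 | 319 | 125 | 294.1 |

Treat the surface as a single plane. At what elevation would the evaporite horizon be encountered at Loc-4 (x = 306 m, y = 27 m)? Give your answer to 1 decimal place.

Let the plane be z = a·x + b·y + c.
Loc-2−Loc-1: −514a − 183b = −32.8;  Loc-3−Loc-1: −209a − 368b = 75.
Solving gives a = 0.17094, b = −0.30089.
Then c = 219.1 − a·528 − b·493 = 277.18.
At (306, 27): z = 52.3 − 8.1 + 277.18 = 321.4 m.

321.4 m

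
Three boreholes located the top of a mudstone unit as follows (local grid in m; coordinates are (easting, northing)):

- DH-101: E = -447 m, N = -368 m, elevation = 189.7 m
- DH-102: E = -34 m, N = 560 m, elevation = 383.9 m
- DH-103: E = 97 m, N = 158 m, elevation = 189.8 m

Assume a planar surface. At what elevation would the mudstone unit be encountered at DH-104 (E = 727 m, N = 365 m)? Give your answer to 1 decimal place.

Two edge vectors: DH-101→DH-102 = (413, 928, 194.2), DH-101→DH-103 = (544, 526, 0.1).
Normal n = (DH-101→DH-102) × (DH-101→DH-103) = (-102056.4, 105603.5, -287594).
So ∂z/∂E = −n_x/n_z = −0.35486 and ∂z/∂N = −n_y/n_z = 0.36720.
Intercept c from DH-101: 189.7 − 158.62 + 135.13 = 166.20.
At (727, 365): z = −258.0 + 134.0 + 166.20 = 42.2 m.

42.2 m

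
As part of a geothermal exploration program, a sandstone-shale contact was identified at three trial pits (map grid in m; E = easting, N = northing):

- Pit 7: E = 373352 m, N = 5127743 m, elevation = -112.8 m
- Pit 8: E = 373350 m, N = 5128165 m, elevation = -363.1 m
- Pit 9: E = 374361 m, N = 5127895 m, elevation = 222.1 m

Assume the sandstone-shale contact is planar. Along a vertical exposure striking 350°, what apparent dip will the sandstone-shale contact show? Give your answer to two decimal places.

33.23°

Let the plane be z = a·E + b·N + c.
Pit 8−Pit 7: −2a + 422b = −250.3;  Pit 9−Pit 7: 1009a + 152b = 334.9.
Solving gives a = 0.42096, b = −0.59113.
Unit vector along 350° is (sin 350°, cos 350°) = (-0.1736, 0.9848).
Slope in that direction = a·(-0.1736) + b·(0.9848) = −0.65525.
Apparent dip = arctan|0.65525| = 33.23° (true dip is 36.0°, so apparent ≤ true as expected).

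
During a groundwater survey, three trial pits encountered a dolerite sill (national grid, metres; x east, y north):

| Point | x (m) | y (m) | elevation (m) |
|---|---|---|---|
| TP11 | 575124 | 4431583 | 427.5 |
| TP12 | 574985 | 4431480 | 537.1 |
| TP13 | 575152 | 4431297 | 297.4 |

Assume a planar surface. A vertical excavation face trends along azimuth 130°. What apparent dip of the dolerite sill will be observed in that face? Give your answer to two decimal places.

45.85°

Two edge vectors: TP11→TP12 = (-139, -103, 109.6), TP11→TP13 = (28, -286, -130.1).
Normal n = (TP11→TP12) × (TP11→TP13) = (44745.9, -15015.1, 42638).
So ∂z/∂x = −n_x/n_z = −1.04944 and ∂z/∂y = −n_y/n_z = 0.35215.
Unit vector along 130° is (sin 130°, cos 130°) = (0.7660, -0.6428).
Slope in that direction = a·(0.7660) + b·(-0.6428) = −1.03028.
Apparent dip = arctan|1.03028| = 45.85° (true dip is 47.9°, so apparent ≤ true as expected).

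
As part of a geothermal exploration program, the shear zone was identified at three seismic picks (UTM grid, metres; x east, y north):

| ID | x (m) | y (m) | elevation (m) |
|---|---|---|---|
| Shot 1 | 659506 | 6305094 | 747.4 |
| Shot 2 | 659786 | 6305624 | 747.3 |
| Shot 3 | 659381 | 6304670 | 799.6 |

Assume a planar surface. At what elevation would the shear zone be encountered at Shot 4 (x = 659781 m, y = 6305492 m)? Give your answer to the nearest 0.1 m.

781.4 m

Let the plane be z = a·x + b·y + c.
Shot 2−Shot 1: 280a + 530b = −0.1;  Shot 3−Shot 1: −125a − 424b = 52.2.
Solving gives a = 0.526464646, b = −0.278320945.
Then c = 747.4 − a·659506 − b·6305094 = 1408380.53.
At (659781, 6305492): z = 347351.4 − 1754950.5 + 1408380.53 = 781.4 m.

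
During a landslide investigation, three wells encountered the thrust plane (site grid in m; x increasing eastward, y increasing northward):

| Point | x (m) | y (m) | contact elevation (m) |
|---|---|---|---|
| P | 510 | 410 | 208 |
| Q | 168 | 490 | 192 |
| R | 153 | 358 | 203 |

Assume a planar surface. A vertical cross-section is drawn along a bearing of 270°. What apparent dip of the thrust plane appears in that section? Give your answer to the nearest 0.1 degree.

Let the plane be z = a·x + b·y + c.
Q−P: −342a + 80b = −16;  R−P: −357a − 52b = −5.
Solving gives a = 0.02658, b = −0.08635.
Unit vector along 270° is (sin 270°, cos 270°) = (-1.0000, -0.0000).
Slope in that direction = a·(-1.0000) + b·(-0.0000) = −0.02658.
Apparent dip = arctan|0.02658| = 1.5° (true dip is 5.2°, so apparent ≤ true as expected).

1.5°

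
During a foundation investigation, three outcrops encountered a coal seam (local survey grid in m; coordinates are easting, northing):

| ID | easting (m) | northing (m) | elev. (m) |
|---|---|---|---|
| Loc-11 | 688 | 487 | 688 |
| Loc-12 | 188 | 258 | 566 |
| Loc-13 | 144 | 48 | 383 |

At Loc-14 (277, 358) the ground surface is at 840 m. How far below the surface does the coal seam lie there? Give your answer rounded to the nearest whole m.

Let the plane be z = a·easting + b·northing + c.
Loc-12−Loc-11: −500a − 229b = −122;  Loc-13−Loc-11: −544a − 439b = −305.
Solving gives a = −0.17158, b = 0.90738.
Then c = 688 − a·688 − b·487 = 364.15.
At (277, 358): z_contact = −47.5 + 324.8 + 364.15 = 641.5 m.
Depth below ground = 840 − 641.5 = 199 m.

199 m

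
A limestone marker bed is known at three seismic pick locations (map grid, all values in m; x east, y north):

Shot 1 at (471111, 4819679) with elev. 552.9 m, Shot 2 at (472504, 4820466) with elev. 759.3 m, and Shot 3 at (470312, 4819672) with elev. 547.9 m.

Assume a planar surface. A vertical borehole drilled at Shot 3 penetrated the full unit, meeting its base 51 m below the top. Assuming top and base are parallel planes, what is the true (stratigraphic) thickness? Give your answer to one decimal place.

Two edge vectors: Shot 1→Shot 2 = (1393, 787, 206.4), Shot 1→Shot 3 = (-799, -7, -5).
Normal n = (Shot 1→Shot 2) × (Shot 1→Shot 3) = (-2490.2, -157948.6, 619062).
So ∂z/∂x = −n_x/n_z = 0.00402 and ∂z/∂y = −n_y/n_z = 0.25514.
|∇z| = √(a²+b²) = 0.25517, so dip δ = arctan(0.25517) = 14.31°.
True thickness = vertical thickness × cos δ = 51 × cos 14.31° = 49.4 m.

49.4 m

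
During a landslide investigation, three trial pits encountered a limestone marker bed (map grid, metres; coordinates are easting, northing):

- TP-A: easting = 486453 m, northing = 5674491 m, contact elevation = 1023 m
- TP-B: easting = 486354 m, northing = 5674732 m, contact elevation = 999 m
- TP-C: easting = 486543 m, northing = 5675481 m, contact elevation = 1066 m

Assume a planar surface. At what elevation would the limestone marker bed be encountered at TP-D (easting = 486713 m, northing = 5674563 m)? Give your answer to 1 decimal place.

1098.4 m

Let the plane be z = a·easting + b·northing + c.
TP-B−TP-A: −99a + 241b = −24;  TP-C−TP-A: 90a + 990b = 43.
Solving gives a = 0.285071011, b = 0.017518797.
Then c = 1023 − a·486453 − b·5674491 = −237060.90.
At (486713, 5674563): z = 138747.8 + 99411.5 − 237060.90 = 1098.4 m.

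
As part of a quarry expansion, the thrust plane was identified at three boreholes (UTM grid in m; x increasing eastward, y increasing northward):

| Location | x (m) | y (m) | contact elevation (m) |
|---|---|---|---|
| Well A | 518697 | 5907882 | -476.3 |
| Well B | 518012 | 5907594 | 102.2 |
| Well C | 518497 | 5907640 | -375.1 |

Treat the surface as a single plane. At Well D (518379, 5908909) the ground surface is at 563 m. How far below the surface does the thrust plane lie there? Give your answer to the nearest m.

Let the plane be z = a·x + b·y + c.
Well B−Well A: −685a − 288b = 578.5;  Well C−Well A: −200a − 242b = 101.2.
Solving gives a = −1.02478876, b = 0.42875104.
Then c = -476.3 − a·518697 − b·5907882 = −2001932.00.
At (518379, 5908909): z_contact = −531229.0 + 2533450.9 − 2001932.00 = 289.9 m.
Depth below ground = 563 − 289.9 = 273 m.

273 m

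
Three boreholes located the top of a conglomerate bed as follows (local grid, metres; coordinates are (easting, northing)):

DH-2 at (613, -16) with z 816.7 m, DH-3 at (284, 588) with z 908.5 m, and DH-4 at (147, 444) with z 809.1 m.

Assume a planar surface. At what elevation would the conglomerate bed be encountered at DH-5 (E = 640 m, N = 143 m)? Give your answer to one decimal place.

Two edge vectors: DH-2→DH-3 = (-329, 604, 91.8), DH-2→DH-4 = (-466, 460, -7.6).
Normal n = (DH-2→DH-3) × (DH-2→DH-4) = (-46818.4, -45279.2, 130124).
So ∂z/∂E = −n_x/n_z = 0.35980 and ∂z/∂N = −n_y/n_z = 0.34797.
Intercept c from DH-2: 816.7 − 220.56 + 5.57 = 601.71.
At (640, 143): z = 230.3 + 49.8 + 601.71 = 881.7 m.

881.7 m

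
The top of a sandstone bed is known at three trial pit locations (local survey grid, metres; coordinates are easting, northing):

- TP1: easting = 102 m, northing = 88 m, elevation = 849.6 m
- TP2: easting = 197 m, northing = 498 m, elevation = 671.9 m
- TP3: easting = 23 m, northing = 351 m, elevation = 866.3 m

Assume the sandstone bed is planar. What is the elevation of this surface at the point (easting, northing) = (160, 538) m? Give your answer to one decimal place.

Let the plane be z = a·easting + b·northing + c.
TP2−TP1: 95a + 410b = −177.7;  TP3−TP1: −79a + 263b = 16.7.
Solving gives a = −0.93389, b = −0.21702.
Then c = 849.6 − a·102 − b·88 = 963.96.
At (160, 538): z = −149.4 − 116.8 + 963.96 = 697.8 m.

697.8 m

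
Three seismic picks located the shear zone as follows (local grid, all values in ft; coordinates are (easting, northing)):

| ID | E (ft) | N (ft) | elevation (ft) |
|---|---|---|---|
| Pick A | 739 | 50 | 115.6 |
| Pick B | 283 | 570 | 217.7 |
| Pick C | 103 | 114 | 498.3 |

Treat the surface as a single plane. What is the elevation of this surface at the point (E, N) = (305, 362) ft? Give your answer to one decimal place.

Two edge vectors: Pick A→Pick B = (-456, 520, 102.1), Pick A→Pick C = (-636, 64, 382.7).
Normal n = (Pick A→Pick B) × (Pick A→Pick C) = (192469.6, 109575.6, 301536).
So ∂z/∂E = −n_x/n_z = −0.63830 and ∂z/∂N = −n_y/n_z = −0.36339.
Intercept c from Pick A: 115.6 + 471.70 + 18.17 = 605.47.
At (305, 362): z = −194.7 − 131.5 + 605.47 = 279.2 ft.

279.2 ft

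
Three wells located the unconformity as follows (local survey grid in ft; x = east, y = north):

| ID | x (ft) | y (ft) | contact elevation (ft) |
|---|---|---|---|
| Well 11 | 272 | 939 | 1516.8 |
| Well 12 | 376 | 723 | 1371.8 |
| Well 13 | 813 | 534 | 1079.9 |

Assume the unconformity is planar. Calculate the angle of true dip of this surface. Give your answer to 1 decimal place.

Let the plane be z = a·x + b·y + c.
Well 12−Well 11: 104a − 216b = −145;  Well 13−Well 11: 541a − 405b = −436.9.
Solving gives a = −0.47695, b = 0.44165.
Gradient magnitude |∇z| = √(a² + b²) = √(0.22748 + 0.19506) = 0.65003.
True dip = arctan(0.65003) = 33.0°, dipping toward SE (azimuth ≈ 133°).

33.0°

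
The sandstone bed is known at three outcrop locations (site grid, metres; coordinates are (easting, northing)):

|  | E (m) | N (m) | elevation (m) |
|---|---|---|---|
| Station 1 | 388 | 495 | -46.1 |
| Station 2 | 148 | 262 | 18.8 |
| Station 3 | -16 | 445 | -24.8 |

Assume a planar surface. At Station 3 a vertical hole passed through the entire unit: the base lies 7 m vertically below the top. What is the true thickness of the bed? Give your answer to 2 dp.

6.78 m

Let the plane be z = a·E + b·N + c.
Station 2−Station 1: −240a − 233b = 64.9;  Station 3−Station 1: −404a − 50b = 21.3.
Solving gives a = −0.02092, b = −0.25700.
|∇z| = √(a²+b²) = 0.25785, so dip δ = arctan(0.25785) = 14.46°.
True thickness = vertical thickness × cos δ = 7 × cos 14.46° = 6.78 m.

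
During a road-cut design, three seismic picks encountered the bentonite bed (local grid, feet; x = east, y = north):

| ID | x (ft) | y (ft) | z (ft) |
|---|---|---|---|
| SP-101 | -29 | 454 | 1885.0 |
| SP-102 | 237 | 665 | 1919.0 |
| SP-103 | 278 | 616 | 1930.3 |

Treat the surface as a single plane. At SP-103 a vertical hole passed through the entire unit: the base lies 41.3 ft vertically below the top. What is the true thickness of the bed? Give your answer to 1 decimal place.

Let the plane be z = a·x + b·y + c.
SP-102−SP-101: 266a + 211b = 34;  SP-103−SP-101: 307a + 162b = 45.3.
Solving gives a = 0.18678, b = −0.07433.
|∇z| = √(a²+b²) = 0.20102, so dip δ = arctan(0.20102) = 11.37°.
True thickness = vertical thickness × cos δ = 41.3 × cos 11.37° = 40.5 ft.

40.5 ft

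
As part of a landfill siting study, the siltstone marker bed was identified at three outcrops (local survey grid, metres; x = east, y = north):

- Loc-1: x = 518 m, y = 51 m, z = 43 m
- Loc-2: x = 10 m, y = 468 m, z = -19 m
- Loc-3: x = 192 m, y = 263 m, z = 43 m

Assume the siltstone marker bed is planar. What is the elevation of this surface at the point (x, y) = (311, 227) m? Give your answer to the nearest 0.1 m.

13.4 m

Two edge vectors: Loc-1→Loc-2 = (-508, 417, -62), Loc-1→Loc-3 = (-326, 212, 0).
Normal n = (Loc-1→Loc-2) × (Loc-1→Loc-3) = (13144, 20212, 28246).
So ∂z/∂x = −n_x/n_z = −0.46534 and ∂z/∂y = −n_y/n_z = −0.71557.
Intercept c from Loc-1: 43 + 241.05 + 36.49 = 320.54.
At (311, 227): z = −144.7 − 162.4 + 320.54 = 13.4 m.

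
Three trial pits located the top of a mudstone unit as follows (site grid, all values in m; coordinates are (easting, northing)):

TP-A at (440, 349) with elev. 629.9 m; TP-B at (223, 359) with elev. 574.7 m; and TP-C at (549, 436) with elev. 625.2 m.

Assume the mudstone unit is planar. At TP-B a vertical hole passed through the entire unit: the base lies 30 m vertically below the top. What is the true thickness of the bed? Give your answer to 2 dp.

Two edge vectors: TP-A→TP-B = (-217, 10, -55.2), TP-A→TP-C = (109, 87, -4.7).
Normal n = (TP-A→TP-B) × (TP-A→TP-C) = (4755.4, -7036.7, -19969).
So ∂z/∂E = −n_x/n_z = 0.23814 and ∂z/∂N = −n_y/n_z = −0.35238.
|∇z| = √(a²+b²) = 0.42530, so dip δ = arctan(0.42530) = 23.04°.
True thickness = vertical thickness × cos δ = 30 × cos 23.04° = 27.61 m.

27.61 m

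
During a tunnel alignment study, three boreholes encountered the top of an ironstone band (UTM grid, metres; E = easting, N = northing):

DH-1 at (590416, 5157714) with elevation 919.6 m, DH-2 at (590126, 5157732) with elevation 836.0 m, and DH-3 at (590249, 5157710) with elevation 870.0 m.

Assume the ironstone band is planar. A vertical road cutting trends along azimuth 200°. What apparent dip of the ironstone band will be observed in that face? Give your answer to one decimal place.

Let the plane be z = a·E + b·N + c.
DH-2−DH-1: −290a + 18b = −83.6;  DH-3−DH-1: −167a − 4b = −49.6.
Solving gives a = 0.29458, b = 0.10149.
Unit vector along 200° is (sin 200°, cos 200°) = (-0.3420, -0.9397).
Slope in that direction = a·(-0.3420) + b·(-0.9397) = −0.19612.
Apparent dip = arctan|0.19612| = 11.1° (true dip is 17.3°, so apparent ≤ true as expected).

11.1°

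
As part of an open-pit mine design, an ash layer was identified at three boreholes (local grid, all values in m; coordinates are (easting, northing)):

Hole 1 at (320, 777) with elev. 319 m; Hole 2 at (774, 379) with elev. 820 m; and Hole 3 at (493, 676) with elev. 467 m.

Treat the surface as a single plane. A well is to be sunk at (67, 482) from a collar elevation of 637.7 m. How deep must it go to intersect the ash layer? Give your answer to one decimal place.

160.2 m

Let the plane be z = a·E + b·N + c.
Hole 2−Hole 1: 454a − 398b = 501;  Hole 3−Hole 1: 173a − 101b = 148.
Solving gives a = 0.36100, b = −0.84700.
Then c = 319 − a·320 − b·777 = 861.60.
At (67, 482): z_contact = 24.19 − 408.25 + 861.60 = 477.53 m.
Depth below ground = 637.7 − 477.53 = 160.2 m.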